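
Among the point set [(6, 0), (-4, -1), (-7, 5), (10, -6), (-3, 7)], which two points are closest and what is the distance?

Computing all pairwise distances among 5 points:

d((6, 0), (-4, -1)) = 10.0499
d((6, 0), (-7, 5)) = 13.9284
d((6, 0), (10, -6)) = 7.2111
d((6, 0), (-3, 7)) = 11.4018
d((-4, -1), (-7, 5)) = 6.7082
d((-4, -1), (10, -6)) = 14.8661
d((-4, -1), (-3, 7)) = 8.0623
d((-7, 5), (10, -6)) = 20.2485
d((-7, 5), (-3, 7)) = 4.4721 <-- minimum
d((10, -6), (-3, 7)) = 18.3848

Closest pair: (-7, 5) and (-3, 7) with distance 4.4721

The closest pair is (-7, 5) and (-3, 7) with Euclidean distance 4.4721. For 5 points, brute-force pairwise comparison is shown above. For large n, the divide-and-conquer algorithm (sort by x, recurse on halves, check the dividing strip) achieves O(n log n).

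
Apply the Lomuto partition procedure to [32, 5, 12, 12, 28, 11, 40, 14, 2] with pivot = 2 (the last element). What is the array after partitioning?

Lomuto partition with pivot = 2:

Initial array: [32, 5, 12, 12, 28, 11, 40, 14, 2]

arr[0]=32 > 2: no swap
arr[1]=5 > 2: no swap
arr[2]=12 > 2: no swap
arr[3]=12 > 2: no swap
arr[4]=28 > 2: no swap
arr[5]=11 > 2: no swap
arr[6]=40 > 2: no swap
arr[7]=14 > 2: no swap

Place pivot at position 0: [2, 5, 12, 12, 28, 11, 40, 14, 32]
Pivot position: 0

After partitioning with pivot 2, the array becomes [2, 5, 12, 12, 28, 11, 40, 14, 32]. The pivot is placed at index 0. All elements to the left of the pivot are <= 2, and all elements to the right are > 2.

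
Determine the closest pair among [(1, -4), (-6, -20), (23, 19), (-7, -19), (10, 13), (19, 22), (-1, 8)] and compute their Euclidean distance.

Computing all pairwise distances among 7 points:

d((1, -4), (-6, -20)) = 17.4642
d((1, -4), (23, 19)) = 31.8277
d((1, -4), (-7, -19)) = 17.0
d((1, -4), (10, 13)) = 19.2354
d((1, -4), (19, 22)) = 31.6228
d((1, -4), (-1, 8)) = 12.1655
d((-6, -20), (23, 19)) = 48.6004
d((-6, -20), (-7, -19)) = 1.4142 <-- minimum
d((-6, -20), (10, 13)) = 36.6742
d((-6, -20), (19, 22)) = 48.8774
d((-6, -20), (-1, 8)) = 28.4429
d((23, 19), (-7, -19)) = 48.4149
d((23, 19), (10, 13)) = 14.3178
d((23, 19), (19, 22)) = 5.0
d((23, 19), (-1, 8)) = 26.4008
d((-7, -19), (10, 13)) = 36.2353
d((-7, -19), (19, 22)) = 48.5489
d((-7, -19), (-1, 8)) = 27.6586
d((10, 13), (19, 22)) = 12.7279
d((10, 13), (-1, 8)) = 12.083
d((19, 22), (-1, 8)) = 24.4131

Closest pair: (-6, -20) and (-7, -19) with distance 1.4142

The closest pair is (-6, -20) and (-7, -19) with Euclidean distance 1.4142. For 7 points, brute-force pairwise comparison is shown above. For large n, the divide-and-conquer algorithm (sort by x, recurse on halves, check the dividing strip) achieves O(n log n).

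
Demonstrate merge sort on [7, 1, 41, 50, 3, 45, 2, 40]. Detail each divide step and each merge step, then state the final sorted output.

Merge sort trace:

Split: [7, 1, 41, 50, 3, 45, 2, 40] -> [7, 1, 41, 50] and [3, 45, 2, 40]
  Split: [7, 1, 41, 50] -> [7, 1] and [41, 50]
    Split: [7, 1] -> [7] and [1]
    Merge: [7] + [1] -> [1, 7]
    Split: [41, 50] -> [41] and [50]
    Merge: [41] + [50] -> [41, 50]
  Merge: [1, 7] + [41, 50] -> [1, 7, 41, 50]
  Split: [3, 45, 2, 40] -> [3, 45] and [2, 40]
    Split: [3, 45] -> [3] and [45]
    Merge: [3] + [45] -> [3, 45]
    Split: [2, 40] -> [2] and [40]
    Merge: [2] + [40] -> [2, 40]
  Merge: [3, 45] + [2, 40] -> [2, 3, 40, 45]
Merge: [1, 7, 41, 50] + [2, 3, 40, 45] -> [1, 2, 3, 7, 40, 41, 45, 50]

Final sorted array: [1, 2, 3, 7, 40, 41, 45, 50]

The merge sort proceeds by recursively splitting the array and merging sorted halves.
After all merges, the sorted array is [1, 2, 3, 7, 40, 41, 45, 50].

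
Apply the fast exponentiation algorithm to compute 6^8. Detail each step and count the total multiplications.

Computing 6^8 by squaring (build up from 6^1; each line after the first costs one multiplication):

6^1 = 6
6^2 = (6^1)^2 = 6^2 = 36
6^4 = (6^2)^2 = 36^2 = 1296
6^8 = (6^4)^2 = 1296^2 = 1679616

Result: 1679616
Multiplications needed: 3 (3 lines after 6^1)

6^8 = 1679616. Using exponentiation by squaring, this requires 3 multiplications. The key idea: if the exponent is even, square the half-power; if odd, multiply by the base once.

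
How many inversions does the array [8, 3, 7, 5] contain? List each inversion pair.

Finding inversions in [8, 3, 7, 5]:

(0, 1): arr[0]=8 > arr[1]=3
(0, 2): arr[0]=8 > arr[2]=7
(0, 3): arr[0]=8 > arr[3]=5
(2, 3): arr[2]=7 > arr[3]=5

Total inversions: 4

The array has 4 inversion(s): (0,1), (0,2), (0,3), (2,3). Each pair (i,j) satisfies i < j and arr[i] > arr[j].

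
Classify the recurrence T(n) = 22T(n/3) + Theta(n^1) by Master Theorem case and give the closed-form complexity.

Master Theorem for T(n) = 22T(n/3) + O(n^1):

a = 22, b = 3, c = 1
log_b(a) = log_3(22) = 2.8136

Case 1: c = 1 < log_3(22) = 2.8136
T(n) = O(n^(log_3 22))

For T(n) = 22T(n/3) + O(n^1): log_3(22) = 2.8136. This is Case 1 of the Master Theorem (c < log_b(a), work dominated by leaves), giving O(n^(log_3 22)).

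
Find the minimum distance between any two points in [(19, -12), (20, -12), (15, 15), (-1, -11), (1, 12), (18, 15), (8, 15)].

Computing all pairwise distances among 7 points:

d((19, -12), (20, -12)) = 1.0 <-- minimum
d((19, -12), (15, 15)) = 27.2947
d((19, -12), (-1, -11)) = 20.025
d((19, -12), (1, 12)) = 30.0
d((19, -12), (18, 15)) = 27.0185
d((19, -12), (8, 15)) = 29.1548
d((20, -12), (15, 15)) = 27.4591
d((20, -12), (-1, -11)) = 21.0238
d((20, -12), (1, 12)) = 30.6105
d((20, -12), (18, 15)) = 27.074
d((20, -12), (8, 15)) = 29.5466
d((15, 15), (-1, -11)) = 30.5287
d((15, 15), (1, 12)) = 14.3178
d((15, 15), (18, 15)) = 3.0
d((15, 15), (8, 15)) = 7.0
d((-1, -11), (1, 12)) = 23.0868
d((-1, -11), (18, 15)) = 32.2025
d((-1, -11), (8, 15)) = 27.5136
d((1, 12), (18, 15)) = 17.2627
d((1, 12), (8, 15)) = 7.6158
d((18, 15), (8, 15)) = 10.0

Closest pair: (19, -12) and (20, -12) with distance 1.0

The closest pair is (19, -12) and (20, -12) with Euclidean distance 1.0. For 7 points, brute-force pairwise comparison is shown above. For large n, the divide-and-conquer algorithm (sort by x, recurse on halves, check the dividing strip) achieves O(n log n).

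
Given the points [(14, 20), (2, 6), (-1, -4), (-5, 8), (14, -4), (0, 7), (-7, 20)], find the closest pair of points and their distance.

Computing all pairwise distances among 7 points:

d((14, 20), (2, 6)) = 18.4391
d((14, 20), (-1, -4)) = 28.3019
d((14, 20), (-5, 8)) = 22.4722
d((14, 20), (14, -4)) = 24.0
d((14, 20), (0, 7)) = 19.105
d((14, 20), (-7, 20)) = 21.0
d((2, 6), (-1, -4)) = 10.4403
d((2, 6), (-5, 8)) = 7.2801
d((2, 6), (14, -4)) = 15.6205
d((2, 6), (0, 7)) = 2.2361 <-- minimum
d((2, 6), (-7, 20)) = 16.6433
d((-1, -4), (-5, 8)) = 12.6491
d((-1, -4), (14, -4)) = 15.0
d((-1, -4), (0, 7)) = 11.0454
d((-1, -4), (-7, 20)) = 24.7386
d((-5, 8), (14, -4)) = 22.4722
d((-5, 8), (0, 7)) = 5.099
d((-5, 8), (-7, 20)) = 12.1655
d((14, -4), (0, 7)) = 17.8045
d((14, -4), (-7, 20)) = 31.8904
d((0, 7), (-7, 20)) = 14.7648

Closest pair: (2, 6) and (0, 7) with distance 2.2361

The closest pair is (2, 6) and (0, 7) with Euclidean distance 2.2361. For 7 points, brute-force pairwise comparison is shown above. For large n, the divide-and-conquer algorithm (sort by x, recurse on halves, check the dividing strip) achieves O(n log n).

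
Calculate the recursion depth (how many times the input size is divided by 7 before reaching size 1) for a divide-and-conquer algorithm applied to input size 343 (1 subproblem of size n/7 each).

For divide and conquer with division factor 7:

Problem sizes at each level:
Level 0: 343
Level 1: 49
Level 2: 7
Level 3: 1

The root is level 0 and the size-1 base case is level 3 (the tree spans levels 0 through 3, i.e. 4 levels counting the root), so the depth is the number of divisions: log_7(343) = 3

The recursion tree depth is log_7(343) = 3. At each level, the problem size is divided by 7, so it takes 3 divisions to reduce to a base case of size 1. The algorithm makes 1 recursive call at each level.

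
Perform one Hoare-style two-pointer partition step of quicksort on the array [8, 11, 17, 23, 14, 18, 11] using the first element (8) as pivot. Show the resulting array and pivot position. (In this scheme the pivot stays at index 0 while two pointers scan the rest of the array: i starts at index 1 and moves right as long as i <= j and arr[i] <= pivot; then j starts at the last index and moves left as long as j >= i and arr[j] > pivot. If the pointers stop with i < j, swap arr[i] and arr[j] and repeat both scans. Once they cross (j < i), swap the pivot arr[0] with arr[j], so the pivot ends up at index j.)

Hoare-style two-pointer partition with pivot = 8:

Initial array: [8, 11, 17, 23, 14, 18, 11]

Pointers start at i = 1, j = 6.
i ends at 1, j ends at 0: the pointers have crossed (j < i), so scanning stops.

j = 0, so swapping arr[0] with arr[j] leaves the pivot at position 0: [8, 11, 17, 23, 14, 18, 11]
Pivot position: 0

After partitioning with pivot 8, the array becomes [8, 11, 17, 23, 14, 18, 11]. The pivot is placed at index 0. All elements to the left of the pivot are <= 8, and all elements to the right are > 8.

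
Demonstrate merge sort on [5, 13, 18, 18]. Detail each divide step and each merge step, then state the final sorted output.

Merge sort trace:

Split: [5, 13, 18, 18] -> [5, 13] and [18, 18]
  Split: [5, 13] -> [5] and [13]
  Merge: [5] + [13] -> [5, 13]
  Split: [18, 18] -> [18] and [18]
  Merge: [18] + [18] -> [18, 18]
Merge: [5, 13] + [18, 18] -> [5, 13, 18, 18]

Final sorted array: [5, 13, 18, 18]

The merge sort proceeds by recursively splitting the array and merging sorted halves.
After all merges, the sorted array is [5, 13, 18, 18].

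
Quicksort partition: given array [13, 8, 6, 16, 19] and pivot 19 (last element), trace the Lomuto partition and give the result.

Lomuto partition with pivot = 19:

Initial array: [13, 8, 6, 16, 19]

arr[0]=13 <= 19: swap with position 0, array becomes [13, 8, 6, 16, 19]
arr[1]=8 <= 19: swap with position 1, array becomes [13, 8, 6, 16, 19]
arr[2]=6 <= 19: swap with position 2, array becomes [13, 8, 6, 16, 19]
arr[3]=16 <= 19: swap with position 3, array becomes [13, 8, 6, 16, 19]

Place pivot at position 4: [13, 8, 6, 16, 19]
Pivot position: 4

After partitioning with pivot 19, the array becomes [13, 8, 6, 16, 19]. The pivot is placed at index 4. All elements to the left of the pivot are <= 19, and all elements to the right are > 19.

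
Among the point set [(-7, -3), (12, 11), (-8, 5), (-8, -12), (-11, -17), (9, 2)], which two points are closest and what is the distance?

Computing all pairwise distances among 6 points:

d((-7, -3), (12, 11)) = 23.6008
d((-7, -3), (-8, 5)) = 8.0623
d((-7, -3), (-8, -12)) = 9.0554
d((-7, -3), (-11, -17)) = 14.5602
d((-7, -3), (9, 2)) = 16.7631
d((12, 11), (-8, 5)) = 20.8806
d((12, 11), (-8, -12)) = 30.4795
d((12, 11), (-11, -17)) = 36.2353
d((12, 11), (9, 2)) = 9.4868
d((-8, 5), (-8, -12)) = 17.0
d((-8, 5), (-11, -17)) = 22.2036
d((-8, 5), (9, 2)) = 17.2627
d((-8, -12), (-11, -17)) = 5.831 <-- minimum
d((-8, -12), (9, 2)) = 22.0227
d((-11, -17), (9, 2)) = 27.5862

Closest pair: (-8, -12) and (-11, -17) with distance 5.831

The closest pair is (-8, -12) and (-11, -17) with Euclidean distance 5.831. For 6 points, brute-force pairwise comparison is shown above. For large n, the divide-and-conquer algorithm (sort by x, recurse on halves, check the dividing strip) achieves O(n log n).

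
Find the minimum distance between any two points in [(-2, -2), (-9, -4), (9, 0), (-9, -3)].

Computing all pairwise distances among 4 points:

d((-2, -2), (-9, -4)) = 7.2801
d((-2, -2), (9, 0)) = 11.1803
d((-2, -2), (-9, -3)) = 7.0711
d((-9, -4), (9, 0)) = 18.4391
d((-9, -4), (-9, -3)) = 1.0 <-- minimum
d((9, 0), (-9, -3)) = 18.2483

Closest pair: (-9, -4) and (-9, -3) with distance 1.0

The closest pair is (-9, -4) and (-9, -3) with Euclidean distance 1.0. For 4 points, brute-force pairwise comparison is shown above. For large n, the divide-and-conquer algorithm (sort by x, recurse on halves, check the dividing strip) achieves O(n log n).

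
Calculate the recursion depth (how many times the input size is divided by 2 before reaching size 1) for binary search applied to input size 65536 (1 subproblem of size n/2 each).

For divide and conquer with division factor 2:

Problem sizes at each level:
Level 0: 65536
Level 1: 32768
Level 2: 16384
Level 3: 8192
Level 4: 4096
Level 5: 2048
Level 6: 1024
Level 7: 512
Level 8: 256
Level 9: 128
Level 10: 64
Level 11: 32
Level 12: 16
Level 13: 8
Level 14: 4
Level 15: 2
Level 16: 1

The root is level 0 and the size-1 base case is level 16 (the tree spans levels 0 through 16, i.e. 17 levels counting the root), so the depth is the number of divisions: log_2(65536) = 16

The recursion tree depth is log_2(65536) = 16. At each level, the problem size is divided by 2, so it takes 16 divisions to reduce to a base case of size 1. The algorithm makes 1 recursive call at each level.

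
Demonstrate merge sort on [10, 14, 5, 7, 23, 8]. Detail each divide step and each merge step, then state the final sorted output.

Merge sort trace:

Split: [10, 14, 5, 7, 23, 8] -> [10, 14, 5] and [7, 23, 8]
  Split: [10, 14, 5] -> [10] and [14, 5]
    Split: [14, 5] -> [14] and [5]
    Merge: [14] + [5] -> [5, 14]
  Merge: [10] + [5, 14] -> [5, 10, 14]
  Split: [7, 23, 8] -> [7] and [23, 8]
    Split: [23, 8] -> [23] and [8]
    Merge: [23] + [8] -> [8, 23]
  Merge: [7] + [8, 23] -> [7, 8, 23]
Merge: [5, 10, 14] + [7, 8, 23] -> [5, 7, 8, 10, 14, 23]

Final sorted array: [5, 7, 8, 10, 14, 23]

The merge sort proceeds by recursively splitting the array and merging sorted halves.
After all merges, the sorted array is [5, 7, 8, 10, 14, 23].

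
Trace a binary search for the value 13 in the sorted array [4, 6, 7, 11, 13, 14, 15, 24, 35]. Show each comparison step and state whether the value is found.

Binary search for 13 in [4, 6, 7, 11, 13, 14, 15, 24, 35]:

lo=0, hi=8, mid=4, arr[mid]=13 -> Found target at index 4!

Binary search finds 13 at index 4 after 1 comparisons. The search repeatedly halves the search space by comparing with the middle element.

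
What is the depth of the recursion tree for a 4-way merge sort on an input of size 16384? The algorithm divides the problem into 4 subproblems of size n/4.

For divide and conquer with division factor 4:

Problem sizes at each level:
Level 0: 16384
Level 1: 4096
Level 2: 1024
Level 3: 256
Level 4: 64
Level 5: 16
Level 6: 4
Level 7: 1

The root is level 0 and the size-1 base case is level 7 (the tree spans levels 0 through 7, i.e. 8 levels counting the root), so the depth is the number of divisions: log_4(16384) = 7

The recursion tree depth is log_4(16384) = 7. At each level, the problem size is divided by 4, so it takes 7 divisions to reduce to a base case of size 1. The algorithm makes 4 recursive calls at each level.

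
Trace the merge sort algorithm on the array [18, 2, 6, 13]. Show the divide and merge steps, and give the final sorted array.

Merge sort trace:

Split: [18, 2, 6, 13] -> [18, 2] and [6, 13]
  Split: [18, 2] -> [18] and [2]
  Merge: [18] + [2] -> [2, 18]
  Split: [6, 13] -> [6] and [13]
  Merge: [6] + [13] -> [6, 13]
Merge: [2, 18] + [6, 13] -> [2, 6, 13, 18]

Final sorted array: [2, 6, 13, 18]

The merge sort proceeds by recursively splitting the array and merging sorted halves.
After all merges, the sorted array is [2, 6, 13, 18].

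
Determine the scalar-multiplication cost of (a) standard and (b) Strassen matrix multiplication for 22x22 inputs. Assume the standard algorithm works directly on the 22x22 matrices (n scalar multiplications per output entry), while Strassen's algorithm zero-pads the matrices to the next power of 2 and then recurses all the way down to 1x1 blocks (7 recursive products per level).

Matrix multiplication for 22x22 matrices:

Strassen's algorithm requires power-of-2 dimensions. Pad 22x22 to 32x32 (next power of 2).

Standard algorithm: 22^3 = 10648 multiplications
Strassen's algorithm: 7^(log2(32)) = 7^5 = 16807 multiplications
Difference: 10648 - 16807 = -6159 (Strassen uses MORE here due to padding overhead — for small or just-over-power-of-2 n, padding can outweigh the per-level savings)

Standard: 10648 multiplications (22^3). Strassen: 16807 multiplications (7^5, after padding to 32x32). Strassen reduces 8 recursive multiplications to 7 at each level.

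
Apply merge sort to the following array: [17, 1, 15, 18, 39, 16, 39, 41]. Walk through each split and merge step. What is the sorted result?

Merge sort trace:

Split: [17, 1, 15, 18, 39, 16, 39, 41] -> [17, 1, 15, 18] and [39, 16, 39, 41]
  Split: [17, 1, 15, 18] -> [17, 1] and [15, 18]
    Split: [17, 1] -> [17] and [1]
    Merge: [17] + [1] -> [1, 17]
    Split: [15, 18] -> [15] and [18]
    Merge: [15] + [18] -> [15, 18]
  Merge: [1, 17] + [15, 18] -> [1, 15, 17, 18]
  Split: [39, 16, 39, 41] -> [39, 16] and [39, 41]
    Split: [39, 16] -> [39] and [16]
    Merge: [39] + [16] -> [16, 39]
    Split: [39, 41] -> [39] and [41]
    Merge: [39] + [41] -> [39, 41]
  Merge: [16, 39] + [39, 41] -> [16, 39, 39, 41]
Merge: [1, 15, 17, 18] + [16, 39, 39, 41] -> [1, 15, 16, 17, 18, 39, 39, 41]

Final sorted array: [1, 15, 16, 17, 18, 39, 39, 41]

The merge sort proceeds by recursively splitting the array and merging sorted halves.
After all merges, the sorted array is [1, 15, 16, 17, 18, 39, 39, 41].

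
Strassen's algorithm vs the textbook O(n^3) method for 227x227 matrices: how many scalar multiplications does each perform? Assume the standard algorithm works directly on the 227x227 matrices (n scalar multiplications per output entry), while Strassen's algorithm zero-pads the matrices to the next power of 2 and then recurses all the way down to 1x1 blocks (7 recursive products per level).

Matrix multiplication for 227x227 matrices:

Strassen's algorithm requires power-of-2 dimensions. Pad 227x227 to 256x256 (next power of 2).

Standard algorithm: 227^3 = 11697083 multiplications
Strassen's algorithm: 7^(log2(256)) = 7^8 = 5764801 multiplications
Savings: 11697083 - 5764801 = 5932282 multiplications

Standard: 11697083 multiplications (227^3). Strassen: 5764801 multiplications (7^8, after padding to 256x256). Strassen reduces 8 recursive multiplications to 7 at each level.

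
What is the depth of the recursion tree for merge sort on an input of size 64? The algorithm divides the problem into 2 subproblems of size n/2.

For divide and conquer with division factor 2:

Problem sizes at each level:
Level 0: 64
Level 1: 32
Level 2: 16
Level 3: 8
Level 4: 4
Level 5: 2
Level 6: 1

The root is level 0 and the size-1 base case is level 6 (the tree spans levels 0 through 6, i.e. 7 levels counting the root), so the depth is the number of divisions: log_2(64) = 6

The recursion tree depth is log_2(64) = 6. At each level, the problem size is divided by 2, so it takes 6 divisions to reduce to a base case of size 1. The algorithm makes 2 recursive calls at each level.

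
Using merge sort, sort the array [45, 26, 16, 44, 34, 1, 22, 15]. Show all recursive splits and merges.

Merge sort trace:

Split: [45, 26, 16, 44, 34, 1, 22, 15] -> [45, 26, 16, 44] and [34, 1, 22, 15]
  Split: [45, 26, 16, 44] -> [45, 26] and [16, 44]
    Split: [45, 26] -> [45] and [26]
    Merge: [45] + [26] -> [26, 45]
    Split: [16, 44] -> [16] and [44]
    Merge: [16] + [44] -> [16, 44]
  Merge: [26, 45] + [16, 44] -> [16, 26, 44, 45]
  Split: [34, 1, 22, 15] -> [34, 1] and [22, 15]
    Split: [34, 1] -> [34] and [1]
    Merge: [34] + [1] -> [1, 34]
    Split: [22, 15] -> [22] and [15]
    Merge: [22] + [15] -> [15, 22]
  Merge: [1, 34] + [15, 22] -> [1, 15, 22, 34]
Merge: [16, 26, 44, 45] + [1, 15, 22, 34] -> [1, 15, 16, 22, 26, 34, 44, 45]

Final sorted array: [1, 15, 16, 22, 26, 34, 44, 45]

The merge sort proceeds by recursively splitting the array and merging sorted halves.
After all merges, the sorted array is [1, 15, 16, 22, 26, 34, 44, 45].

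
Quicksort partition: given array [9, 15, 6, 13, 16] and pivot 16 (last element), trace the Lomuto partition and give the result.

Lomuto partition with pivot = 16:

Initial array: [9, 15, 6, 13, 16]

arr[0]=9 <= 16: swap with position 0, array becomes [9, 15, 6, 13, 16]
arr[1]=15 <= 16: swap with position 1, array becomes [9, 15, 6, 13, 16]
arr[2]=6 <= 16: swap with position 2, array becomes [9, 15, 6, 13, 16]
arr[3]=13 <= 16: swap with position 3, array becomes [9, 15, 6, 13, 16]

Place pivot at position 4: [9, 15, 6, 13, 16]
Pivot position: 4

After partitioning with pivot 16, the array becomes [9, 15, 6, 13, 16]. The pivot is placed at index 4. All elements to the left of the pivot are <= 16, and all elements to the right are > 16.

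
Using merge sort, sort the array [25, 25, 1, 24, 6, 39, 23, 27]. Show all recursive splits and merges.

Merge sort trace:

Split: [25, 25, 1, 24, 6, 39, 23, 27] -> [25, 25, 1, 24] and [6, 39, 23, 27]
  Split: [25, 25, 1, 24] -> [25, 25] and [1, 24]
    Split: [25, 25] -> [25] and [25]
    Merge: [25] + [25] -> [25, 25]
    Split: [1, 24] -> [1] and [24]
    Merge: [1] + [24] -> [1, 24]
  Merge: [25, 25] + [1, 24] -> [1, 24, 25, 25]
  Split: [6, 39, 23, 27] -> [6, 39] and [23, 27]
    Split: [6, 39] -> [6] and [39]
    Merge: [6] + [39] -> [6, 39]
    Split: [23, 27] -> [23] and [27]
    Merge: [23] + [27] -> [23, 27]
  Merge: [6, 39] + [23, 27] -> [6, 23, 27, 39]
Merge: [1, 24, 25, 25] + [6, 23, 27, 39] -> [1, 6, 23, 24, 25, 25, 27, 39]

Final sorted array: [1, 6, 23, 24, 25, 25, 27, 39]

The merge sort proceeds by recursively splitting the array and merging sorted halves.
After all merges, the sorted array is [1, 6, 23, 24, 25, 25, 27, 39].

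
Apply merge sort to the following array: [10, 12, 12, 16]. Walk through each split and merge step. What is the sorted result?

Merge sort trace:

Split: [10, 12, 12, 16] -> [10, 12] and [12, 16]
  Split: [10, 12] -> [10] and [12]
  Merge: [10] + [12] -> [10, 12]
  Split: [12, 16] -> [12] and [16]
  Merge: [12] + [16] -> [12, 16]
Merge: [10, 12] + [12, 16] -> [10, 12, 12, 16]

Final sorted array: [10, 12, 12, 16]

The merge sort proceeds by recursively splitting the array and merging sorted halves.
After all merges, the sorted array is [10, 12, 12, 16].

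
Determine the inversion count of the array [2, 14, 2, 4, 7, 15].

Finding inversions in [2, 14, 2, 4, 7, 15]:

(1, 2): arr[1]=14 > arr[2]=2
(1, 3): arr[1]=14 > arr[3]=4
(1, 4): arr[1]=14 > arr[4]=7

Total inversions: 3

The array has 3 inversion(s): (1,2), (1,3), (1,4). Each pair (i,j) satisfies i < j and arr[i] > arr[j].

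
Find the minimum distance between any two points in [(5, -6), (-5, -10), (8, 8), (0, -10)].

Computing all pairwise distances among 4 points:

d((5, -6), (-5, -10)) = 10.7703
d((5, -6), (8, 8)) = 14.3178
d((5, -6), (0, -10)) = 6.4031
d((-5, -10), (8, 8)) = 22.2036
d((-5, -10), (0, -10)) = 5.0 <-- minimum
d((8, 8), (0, -10)) = 19.6977

Closest pair: (-5, -10) and (0, -10) with distance 5.0

The closest pair is (-5, -10) and (0, -10) with Euclidean distance 5.0. For 4 points, brute-force pairwise comparison is shown above. For large n, the divide-and-conquer algorithm (sort by x, recurse on halves, check the dividing strip) achieves O(n log n).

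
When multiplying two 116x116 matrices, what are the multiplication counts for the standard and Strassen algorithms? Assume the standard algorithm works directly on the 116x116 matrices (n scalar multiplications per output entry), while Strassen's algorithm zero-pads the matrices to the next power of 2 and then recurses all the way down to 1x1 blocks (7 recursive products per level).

Matrix multiplication for 116x116 matrices:

Strassen's algorithm requires power-of-2 dimensions. Pad 116x116 to 128x128 (next power of 2).

Standard algorithm: 116^3 = 1560896 multiplications
Strassen's algorithm: 7^(log2(128)) = 7^7 = 823543 multiplications
Savings: 1560896 - 823543 = 737353 multiplications

Standard: 1560896 multiplications (116^3). Strassen: 823543 multiplications (7^7, after padding to 128x128). Strassen reduces 8 recursive multiplications to 7 at each level.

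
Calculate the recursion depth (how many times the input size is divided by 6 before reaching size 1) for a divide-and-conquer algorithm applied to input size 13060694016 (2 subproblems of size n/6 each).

For divide and conquer with division factor 6:

Problem sizes at each level:
Level 0: 13060694016
Level 1: 2176782336
Level 2: 362797056
Level 3: 60466176
Level 4: 10077696
Level 5: 1679616
Level 6: 279936
Level 7: 46656
Level 8: 7776
Level 9: 1296
Level 10: 216
Level 11: 36
Level 12: 6
Level 13: 1

The root is level 0 and the size-1 base case is level 13 (the tree spans levels 0 through 13, i.e. 14 levels counting the root), so the depth is the number of divisions: log_6(13060694016) = 13

The recursion tree depth is log_6(13060694016) = 13. At each level, the problem size is divided by 6, so it takes 13 divisions to reduce to a base case of size 1. The algorithm makes 2 recursive calls at each level.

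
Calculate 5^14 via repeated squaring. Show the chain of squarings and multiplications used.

Computing 5^14 by squaring (build up from 5^1; each line after the first costs one multiplication):

5^1 = 5
5^2 = (5^1)^2 = 5^2 = 25
5^3 = 5 * 5^2 = 5 * 25 = 125
5^6 = (5^3)^2 = 125^2 = 15625
5^7 = 5 * 5^6 = 5 * 15625 = 78125
5^14 = (5^7)^2 = 78125^2 = 6103515625

Result: 6103515625
Multiplications needed: 5 (5 lines after 5^1)

5^14 = 6103515625. Using exponentiation by squaring, this requires 5 multiplications. The key idea: if the exponent is even, square the half-power; if odd, multiply by the base once.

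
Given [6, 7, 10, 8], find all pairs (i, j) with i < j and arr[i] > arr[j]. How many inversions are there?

Finding inversions in [6, 7, 10, 8]:

(2, 3): arr[2]=10 > arr[3]=8

Total inversions: 1

The array has 1 inversion(s): (2,3). Each pair (i,j) satisfies i < j and arr[i] > arr[j].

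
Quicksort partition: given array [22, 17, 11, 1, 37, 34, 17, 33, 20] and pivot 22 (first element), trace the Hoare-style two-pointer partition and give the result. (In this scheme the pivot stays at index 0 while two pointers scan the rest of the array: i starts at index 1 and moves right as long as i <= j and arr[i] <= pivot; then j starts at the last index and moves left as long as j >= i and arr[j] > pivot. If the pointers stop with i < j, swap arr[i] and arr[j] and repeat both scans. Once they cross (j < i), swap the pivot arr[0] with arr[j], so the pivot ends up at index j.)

Hoare-style two-pointer partition with pivot = 22:

Initial array: [22, 17, 11, 1, 37, 34, 17, 33, 20]

Pointers start at i = 1, j = 8.
i stops at index 4 (arr[4]=37 > 22), j stops at index 8 (arr[8]=20 <= 22): swap arr[4] and arr[8], array becomes [22, 17, 11, 1, 20, 34, 17, 33, 37]
i stops at index 5 (arr[5]=34 > 22), j stops at index 6 (arr[6]=17 <= 22): swap arr[5] and arr[6], array becomes [22, 17, 11, 1, 20, 17, 34, 33, 37]
i ends at 6, j ends at 5: the pointers have crossed (j < i), so scanning stops.

Swap pivot arr[0] with arr[5] to place pivot at position 5: [17, 17, 11, 1, 20, 22, 34, 33, 37]
Pivot position: 5

After partitioning with pivot 22, the array becomes [17, 17, 11, 1, 20, 22, 34, 33, 37]. The pivot is placed at index 5. All elements to the left of the pivot are <= 22, and all elements to the right are > 22.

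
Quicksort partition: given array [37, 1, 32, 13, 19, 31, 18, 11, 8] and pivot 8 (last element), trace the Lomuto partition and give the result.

Lomuto partition with pivot = 8:

Initial array: [37, 1, 32, 13, 19, 31, 18, 11, 8]

arr[0]=37 > 8: no swap
arr[1]=1 <= 8: swap with position 0, array becomes [1, 37, 32, 13, 19, 31, 18, 11, 8]
arr[2]=32 > 8: no swap
arr[3]=13 > 8: no swap
arr[4]=19 > 8: no swap
arr[5]=31 > 8: no swap
arr[6]=18 > 8: no swap
arr[7]=11 > 8: no swap

Place pivot at position 1: [1, 8, 32, 13, 19, 31, 18, 11, 37]
Pivot position: 1

After partitioning with pivot 8, the array becomes [1, 8, 32, 13, 19, 31, 18, 11, 37]. The pivot is placed at index 1. All elements to the left of the pivot are <= 8, and all elements to the right are > 8.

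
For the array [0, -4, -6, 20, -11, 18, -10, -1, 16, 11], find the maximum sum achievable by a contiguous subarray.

Using Kadane's algorithm on [0, -4, -6, 20, -11, 18, -10, -1, 16, 11]:

Scanning through the array:
Position 1 (value -4): max_ending_here = -4, max_so_far = 0
Position 2 (value -6): max_ending_here = -6, max_so_far = 0
Position 3 (value 20): max_ending_here = 20, max_so_far = 20
Position 4 (value -11): max_ending_here = 9, max_so_far = 20
Position 5 (value 18): max_ending_here = 27, max_so_far = 27
Position 6 (value -10): max_ending_here = 17, max_so_far = 27
Position 7 (value -1): max_ending_here = 16, max_so_far = 27
Position 8 (value 16): max_ending_here = 32, max_so_far = 32
Position 9 (value 11): max_ending_here = 43, max_so_far = 43

Maximum subarray: [20, -11, 18, -10, -1, 16, 11]
Maximum sum: 43

The maximum subarray is [20, -11, 18, -10, -1, 16, 11] with sum 43. This subarray runs from index 3 to index 9.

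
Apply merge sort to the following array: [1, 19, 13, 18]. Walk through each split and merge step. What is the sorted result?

Merge sort trace:

Split: [1, 19, 13, 18] -> [1, 19] and [13, 18]
  Split: [1, 19] -> [1] and [19]
  Merge: [1] + [19] -> [1, 19]
  Split: [13, 18] -> [13] and [18]
  Merge: [13] + [18] -> [13, 18]
Merge: [1, 19] + [13, 18] -> [1, 13, 18, 19]

Final sorted array: [1, 13, 18, 19]

The merge sort proceeds by recursively splitting the array and merging sorted halves.
After all merges, the sorted array is [1, 13, 18, 19].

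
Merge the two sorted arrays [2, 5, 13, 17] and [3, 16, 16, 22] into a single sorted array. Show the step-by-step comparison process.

Merging process:

Compare 2 vs 3: take 2 from left. Merged: [2]
Compare 5 vs 3: take 3 from right. Merged: [2, 3]
Compare 5 vs 16: take 5 from left. Merged: [2, 3, 5]
Compare 13 vs 16: take 13 from left. Merged: [2, 3, 5, 13]
Compare 17 vs 16: take 16 from right. Merged: [2, 3, 5, 13, 16]
Compare 17 vs 16: take 16 from right. Merged: [2, 3, 5, 13, 16, 16]
Compare 17 vs 22: take 17 from left. Merged: [2, 3, 5, 13, 16, 16, 17]
Append remaining from right: [22]. Merged: [2, 3, 5, 13, 16, 16, 17, 22]

Final merged array: [2, 3, 5, 13, 16, 16, 17, 22]
Total comparisons: 7

The merged array is [2, 3, 5, 13, 16, 16, 17, 22], requiring 7 comparisons. The merge step runs in O(n) time where n is the total number of elements.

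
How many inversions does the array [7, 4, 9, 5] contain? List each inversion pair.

Finding inversions in [7, 4, 9, 5]:

(0, 1): arr[0]=7 > arr[1]=4
(0, 3): arr[0]=7 > arr[3]=5
(2, 3): arr[2]=9 > arr[3]=5

Total inversions: 3

The array has 3 inversion(s): (0,1), (0,3), (2,3). Each pair (i,j) satisfies i < j and arr[i] > arr[j].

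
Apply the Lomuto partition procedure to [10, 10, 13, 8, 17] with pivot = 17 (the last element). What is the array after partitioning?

Lomuto partition with pivot = 17:

Initial array: [10, 10, 13, 8, 17]

arr[0]=10 <= 17: swap with position 0, array becomes [10, 10, 13, 8, 17]
arr[1]=10 <= 17: swap with position 1, array becomes [10, 10, 13, 8, 17]
arr[2]=13 <= 17: swap with position 2, array becomes [10, 10, 13, 8, 17]
arr[3]=8 <= 17: swap with position 3, array becomes [10, 10, 13, 8, 17]

Place pivot at position 4: [10, 10, 13, 8, 17]
Pivot position: 4

After partitioning with pivot 17, the array becomes [10, 10, 13, 8, 17]. The pivot is placed at index 4. All elements to the left of the pivot are <= 17, and all elements to the right are > 17.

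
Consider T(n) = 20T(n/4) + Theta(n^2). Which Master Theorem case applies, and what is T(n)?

Master Theorem for T(n) = 20T(n/4) + O(n^2):

a = 20, b = 4, c = 2
log_b(a) = log_4(20) = 2.1610

Case 1: c = 2 < log_4(20) = 2.1610
T(n) = O(n^(log_4 20))

For T(n) = 20T(n/4) + O(n^2): log_4(20) = 2.1610. This is Case 1 of the Master Theorem (c < log_b(a), work dominated by leaves), giving O(n^(log_4 20)).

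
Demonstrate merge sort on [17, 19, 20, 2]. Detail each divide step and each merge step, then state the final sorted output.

Merge sort trace:

Split: [17, 19, 20, 2] -> [17, 19] and [20, 2]
  Split: [17, 19] -> [17] and [19]
  Merge: [17] + [19] -> [17, 19]
  Split: [20, 2] -> [20] and [2]
  Merge: [20] + [2] -> [2, 20]
Merge: [17, 19] + [2, 20] -> [2, 17, 19, 20]

Final sorted array: [2, 17, 19, 20]

The merge sort proceeds by recursively splitting the array and merging sorted halves.
After all merges, the sorted array is [2, 17, 19, 20].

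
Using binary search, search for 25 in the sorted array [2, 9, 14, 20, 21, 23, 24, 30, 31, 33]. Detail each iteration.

Binary search for 25 in [2, 9, 14, 20, 21, 23, 24, 30, 31, 33]:

lo=0, hi=9, mid=4, arr[mid]=21 -> 21 < 25, search right half
lo=5, hi=9, mid=7, arr[mid]=30 -> 30 > 25, search left half
lo=5, hi=6, mid=5, arr[mid]=23 -> 23 < 25, search right half
lo=6, hi=6, mid=6, arr[mid]=24 -> 24 < 25, search right half
lo=7 > hi=6, target 25 not found

Binary search determines that 25 is not in the array after 4 comparisons. The search space was exhausted without finding the target.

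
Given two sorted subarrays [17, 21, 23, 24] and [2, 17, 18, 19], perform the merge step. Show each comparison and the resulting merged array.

Merging process:

Compare 17 vs 2: take 2 from right. Merged: [2]
Compare 17 vs 17: take 17 from left. Merged: [2, 17]
Compare 21 vs 17: take 17 from right. Merged: [2, 17, 17]
Compare 21 vs 18: take 18 from right. Merged: [2, 17, 17, 18]
Compare 21 vs 19: take 19 from right. Merged: [2, 17, 17, 18, 19]
Append remaining from left: [21, 23, 24]. Merged: [2, 17, 17, 18, 19, 21, 23, 24]

Final merged array: [2, 17, 17, 18, 19, 21, 23, 24]
Total comparisons: 5

The merged array is [2, 17, 17, 18, 19, 21, 23, 24], requiring 5 comparisons. The merge step runs in O(n) time where n is the total number of elements.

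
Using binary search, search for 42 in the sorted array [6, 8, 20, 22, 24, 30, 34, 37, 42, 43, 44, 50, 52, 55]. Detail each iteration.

Binary search for 42 in [6, 8, 20, 22, 24, 30, 34, 37, 42, 43, 44, 50, 52, 55]:

lo=0, hi=13, mid=6, arr[mid]=34 -> 34 < 42, search right half
lo=7, hi=13, mid=10, arr[mid]=44 -> 44 > 42, search left half
lo=7, hi=9, mid=8, arr[mid]=42 -> Found target at index 8!

Binary search finds 42 at index 8 after 3 comparisons. The search repeatedly halves the search space by comparing with the middle element.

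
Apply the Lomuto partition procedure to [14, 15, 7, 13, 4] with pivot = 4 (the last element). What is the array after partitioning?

Lomuto partition with pivot = 4:

Initial array: [14, 15, 7, 13, 4]

arr[0]=14 > 4: no swap
arr[1]=15 > 4: no swap
arr[2]=7 > 4: no swap
arr[3]=13 > 4: no swap

Place pivot at position 0: [4, 15, 7, 13, 14]
Pivot position: 0

After partitioning with pivot 4, the array becomes [4, 15, 7, 13, 14]. The pivot is placed at index 0. All elements to the left of the pivot are <= 4, and all elements to the right are > 4.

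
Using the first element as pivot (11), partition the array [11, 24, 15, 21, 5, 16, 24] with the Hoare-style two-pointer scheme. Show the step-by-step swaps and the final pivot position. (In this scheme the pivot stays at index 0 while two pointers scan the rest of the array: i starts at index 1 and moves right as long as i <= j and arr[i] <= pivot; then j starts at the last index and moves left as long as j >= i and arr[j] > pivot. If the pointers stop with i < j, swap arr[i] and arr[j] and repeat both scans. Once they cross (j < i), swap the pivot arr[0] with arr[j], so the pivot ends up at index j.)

Hoare-style two-pointer partition with pivot = 11:

Initial array: [11, 24, 15, 21, 5, 16, 24]

Pointers start at i = 1, j = 6.
i stops at index 1 (arr[1]=24 > 11), j stops at index 4 (arr[4]=5 <= 11): swap arr[1] and arr[4], array becomes [11, 5, 15, 21, 24, 16, 24]
i ends at 2, j ends at 1: the pointers have crossed (j < i), so scanning stops.

Swap pivot arr[0] with arr[1] to place pivot at position 1: [5, 11, 15, 21, 24, 16, 24]
Pivot position: 1

After partitioning with pivot 11, the array becomes [5, 11, 15, 21, 24, 16, 24]. The pivot is placed at index 1. All elements to the left of the pivot are <= 11, and all elements to the right are > 11.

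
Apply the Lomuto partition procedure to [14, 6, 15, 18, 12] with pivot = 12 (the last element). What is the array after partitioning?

Lomuto partition with pivot = 12:

Initial array: [14, 6, 15, 18, 12]

arr[0]=14 > 12: no swap
arr[1]=6 <= 12: swap with position 0, array becomes [6, 14, 15, 18, 12]
arr[2]=15 > 12: no swap
arr[3]=18 > 12: no swap

Place pivot at position 1: [6, 12, 15, 18, 14]
Pivot position: 1

After partitioning with pivot 12, the array becomes [6, 12, 15, 18, 14]. The pivot is placed at index 1. All elements to the left of the pivot are <= 12, and all elements to the right are > 12.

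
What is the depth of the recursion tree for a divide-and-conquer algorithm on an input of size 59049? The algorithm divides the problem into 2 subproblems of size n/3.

For divide and conquer with division factor 3:

Problem sizes at each level:
Level 0: 59049
Level 1: 19683
Level 2: 6561
Level 3: 2187
Level 4: 729
Level 5: 243
Level 6: 81
Level 7: 27
Level 8: 9
Level 9: 3
Level 10: 1

The root is level 0 and the size-1 base case is level 10 (the tree spans levels 0 through 10, i.e. 11 levels counting the root), so the depth is the number of divisions: log_3(59049) = 10

The recursion tree depth is log_3(59049) = 10. At each level, the problem size is divided by 3, so it takes 10 divisions to reduce to a base case of size 1. The algorithm makes 2 recursive calls at each level.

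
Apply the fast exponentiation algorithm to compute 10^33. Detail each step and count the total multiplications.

Computing 10^33 by squaring (build up from 10^1; each line after the first costs one multiplication):

10^1 = 10
10^2 = (10^1)^2 = 10^2 = 100
10^4 = (10^2)^2 = 100^2 = 10000
10^8 = (10^4)^2 = 10000^2 = 100000000
10^16 = (10^8)^2 = 100000000^2 = 10000000000000000
10^32 = (10^16)^2 = 10000000000000000^2 = 100000000000000000000000000000000
10^33 = 10 * 10^32 = 10 * 100000000000000000000000000000000 = 1000000000000000000000000000000000

Result: 1000000000000000000000000000000000
Multiplications needed: 6 (6 lines after 10^1)

10^33 = 1000000000000000000000000000000000. Using exponentiation by squaring, this requires 6 multiplications. The key idea: if the exponent is even, square the half-power; if odd, multiply by the base once.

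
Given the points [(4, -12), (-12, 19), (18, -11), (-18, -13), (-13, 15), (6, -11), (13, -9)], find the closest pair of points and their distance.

Computing all pairwise distances among 7 points:

d((4, -12), (-12, 19)) = 34.8855
d((4, -12), (18, -11)) = 14.0357
d((4, -12), (-18, -13)) = 22.0227
d((4, -12), (-13, 15)) = 31.9061
d((4, -12), (6, -11)) = 2.2361 <-- minimum
d((4, -12), (13, -9)) = 9.4868
d((-12, 19), (18, -11)) = 42.4264
d((-12, 19), (-18, -13)) = 32.5576
d((-12, 19), (-13, 15)) = 4.1231
d((-12, 19), (6, -11)) = 34.9857
d((-12, 19), (13, -9)) = 37.5366
d((18, -11), (-18, -13)) = 36.0555
d((18, -11), (-13, 15)) = 40.4599
d((18, -11), (6, -11)) = 12.0
d((18, -11), (13, -9)) = 5.3852
d((-18, -13), (-13, 15)) = 28.4429
d((-18, -13), (6, -11)) = 24.0832
d((-18, -13), (13, -9)) = 31.257
d((-13, 15), (6, -11)) = 32.2025
d((-13, 15), (13, -9)) = 35.3836
d((6, -11), (13, -9)) = 7.2801

Closest pair: (4, -12) and (6, -11) with distance 2.2361

The closest pair is (4, -12) and (6, -11) with Euclidean distance 2.2361. For 7 points, brute-force pairwise comparison is shown above. For large n, the divide-and-conquer algorithm (sort by x, recurse on halves, check the dividing strip) achieves O(n log n).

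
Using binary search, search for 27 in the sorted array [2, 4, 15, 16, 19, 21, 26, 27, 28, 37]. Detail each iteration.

Binary search for 27 in [2, 4, 15, 16, 19, 21, 26, 27, 28, 37]:

lo=0, hi=9, mid=4, arr[mid]=19 -> 19 < 27, search right half
lo=5, hi=9, mid=7, arr[mid]=27 -> Found target at index 7!

Binary search finds 27 at index 7 after 2 comparisons. The search repeatedly halves the search space by comparing with the middle element.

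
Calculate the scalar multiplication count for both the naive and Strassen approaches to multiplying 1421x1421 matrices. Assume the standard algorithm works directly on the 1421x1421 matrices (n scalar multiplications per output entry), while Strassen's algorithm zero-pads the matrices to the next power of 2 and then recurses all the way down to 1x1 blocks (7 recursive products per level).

Matrix multiplication for 1421x1421 matrices:

Strassen's algorithm requires power-of-2 dimensions. Pad 1421x1421 to 2048x2048 (next power of 2).

Standard algorithm: 1421^3 = 2869341461 multiplications
Strassen's algorithm: 7^(log2(2048)) = 7^11 = 1977326743 multiplications
Savings: 2869341461 - 1977326743 = 892014718 multiplications

Standard: 2869341461 multiplications (1421^3). Strassen: 1977326743 multiplications (7^11, after padding to 2048x2048). Strassen reduces 8 recursive multiplications to 7 at each level.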